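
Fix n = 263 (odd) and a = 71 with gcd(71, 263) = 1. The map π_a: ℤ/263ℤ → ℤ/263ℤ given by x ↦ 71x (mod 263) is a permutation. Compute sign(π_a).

Trace 209: π^k(209) = [209, 111, 254, 150, 130, 25, 197] for k=0..6.
π_71 has 2 disjoint cycles with lengths [262, 1] on {0,…,262}.
Σ(ℓ_i−1) = 263−2 = 261; sign = (−1)^261 = -1.
Via Zolotarev, sign(π_{71}) = (71|263) = -1.

-1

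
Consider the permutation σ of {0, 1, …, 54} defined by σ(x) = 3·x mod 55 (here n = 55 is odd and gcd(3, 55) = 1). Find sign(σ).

-1

Trace 1: π^k(1) = [1, 3, 9, 27, 26, 23, 14] for k=0..6.
Cycle lengths of π_3 on ℤ/55ℤ: [20, 20, 5, 5, 4, 1]; 6 cycles in total.
n − c = 55 − 6 = 49; sign = (−1)^49 = -1.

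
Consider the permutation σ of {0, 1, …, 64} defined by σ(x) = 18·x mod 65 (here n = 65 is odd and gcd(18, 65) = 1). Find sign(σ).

+1

Orbit of 18 under x↦18x: [18, 64, 47, 1]… (length divides ord_65(18)).
Cycle type of π: 4×16 + 1; total 17 cycles.
Σ(ℓ_i−1) = 65−17 = 48; sign = (−1)^48 = +1.
Via Zolotarev, sign(π_{18}) = (18|65) = +1.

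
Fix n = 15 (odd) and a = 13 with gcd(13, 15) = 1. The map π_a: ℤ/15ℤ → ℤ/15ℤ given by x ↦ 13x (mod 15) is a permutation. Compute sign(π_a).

-1

Trace 13: π^k(13) = [13, 4, 7, 1] for k=0..3.
π_13 has 6 disjoint cycles with lengths [4, 4, 4, 1, 1, 1] on {0,…,14}.
sign(π) = (−1)^{n − #cycles} = (−1)^{15−6} = (−1)^9 = -1.
Via Zolotarev, sign(π_{13}) = (13|15) = -1.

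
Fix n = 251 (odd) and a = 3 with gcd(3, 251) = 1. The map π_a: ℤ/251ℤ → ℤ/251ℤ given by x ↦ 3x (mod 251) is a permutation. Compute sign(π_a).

Trace 60: π^k(60) = [60, 180, 38, 114, 91, 22, 66] for k=0..6.
Cycle type of π: 125×2 + 1; total 3 cycles.
251 − 3 = 248 transpositions; sign(π) = (−1)^248 = +1.
Check: (3/251) = +1 by Zolotarev.

+1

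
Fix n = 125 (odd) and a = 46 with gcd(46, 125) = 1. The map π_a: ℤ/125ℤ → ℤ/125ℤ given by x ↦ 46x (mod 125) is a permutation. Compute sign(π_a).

Orbit of 31 under x↦46x: [31, 51, 96, 41, 11, 6, 26]… (length divides ord_125(46)).
13 cycles of lengths [25, 25, 25, 25, 5, 5, 5, 5, 1, 1, 1, 1, 1].
With 13 cycles on 125 points, sign = (−1)^{125−13} = +1.

+1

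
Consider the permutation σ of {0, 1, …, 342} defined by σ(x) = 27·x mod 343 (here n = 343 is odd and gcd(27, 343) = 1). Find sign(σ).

Start at x=188: 188 → 274 → 195 → 120 → 153 → 15 → 62 → … (one orbit).
10 cycles of lengths [98, 98, 98, 14, 14, 14, 2, 2, 2, 1].
n − c = 343 − 10 = 333; sign = (−1)^333 = -1.
Via Zolotarev, sign(π_{27}) = (27|343) = -1.

-1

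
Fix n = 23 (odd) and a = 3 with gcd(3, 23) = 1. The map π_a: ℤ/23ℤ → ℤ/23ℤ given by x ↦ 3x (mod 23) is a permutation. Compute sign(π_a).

Trace 18: π^k(18) = [18, 8, 1, 3, 9, 4, 12] for k=0..6.
3 cycles of lengths [11, 11, 1].
With 3 cycles on 23 points, sign = (−1)^{23−3} = +1.

+1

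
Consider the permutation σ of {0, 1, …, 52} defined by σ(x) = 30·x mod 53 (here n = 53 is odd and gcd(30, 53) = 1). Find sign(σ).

Trace 30: π^k(30) = [30, 52, 23, 1] for k=0..3.
Decompose π into cycles: lengths [4, 4, 4, 4, 4, 4, 4, 4, 4, 4, 4, 4, 4, 1] (14 cycles, including the fixed point 0).
14 cycles on 53: each ℓ→(−1)^(ℓ−1), product (−1)^39 = -1.
Via Zolotarev, sign(π_{30}) = (30|53) = -1.

-1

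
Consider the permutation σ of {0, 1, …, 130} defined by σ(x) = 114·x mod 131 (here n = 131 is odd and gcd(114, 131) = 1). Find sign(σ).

Start at x=114: 114 → 27 → 65 → 74 → 52 → 33 → 94 → … (one orbit).
The orbit structure of x ↦ 114x mod 131: 3 orbits of sizes [65, 65, 1].
With 3 cycles on 131 points, sign = (−1)^{131−3} = +1.

+1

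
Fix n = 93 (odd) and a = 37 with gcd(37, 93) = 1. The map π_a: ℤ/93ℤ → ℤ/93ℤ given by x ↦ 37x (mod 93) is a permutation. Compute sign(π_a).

Orbit of 67 under x↦37x: [67, 61, 25, 88, 1, 37]… (length divides ord_93(37)).
Decompose π into cycles: lengths [6, 6, 6, 6, 6, 6, 6, 6, 6, 6, 6, 6, 6, 6, 6, 1, 1, 1] (18 cycles, including the fixed point 0).
93 − 18 = 75 transpositions; sign(π) = (−1)^75 = -1.
Via Zolotarev, sign(π_{37}) = (37|93) = -1.

-1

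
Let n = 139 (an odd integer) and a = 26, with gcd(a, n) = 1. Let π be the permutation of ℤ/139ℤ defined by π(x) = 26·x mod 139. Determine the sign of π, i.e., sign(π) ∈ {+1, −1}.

Orbit of 27 under x↦26x: [27, 7, 43, 6, 17, 25, 94]… (length divides ord_139(26)).
Decompose π into cycles: lengths [138, 1] (2 cycles, including the fixed point 0).
With 2 cycles on 139 points, sign = (−1)^{139−2} = -1.
Zolotarev: (26|139) = -1, matching the cycle-count sign.

-1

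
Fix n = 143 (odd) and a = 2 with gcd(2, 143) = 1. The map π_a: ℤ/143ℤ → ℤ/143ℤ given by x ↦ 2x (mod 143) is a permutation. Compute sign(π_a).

Orbit of 2 under x↦2x: [2, 4, 8, 16, 32, 64, 128]… (length divides ord_143(2)).
π_2 has 5 disjoint cycles with lengths [60, 60, 12, 10, 1] on {0,…,142}.
n − c = 143 − 5 = 138; sign = (−1)^138 = +1.

+1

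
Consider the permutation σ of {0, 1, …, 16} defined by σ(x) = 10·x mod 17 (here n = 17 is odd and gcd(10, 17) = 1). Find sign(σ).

Trace 6: π^k(6) = [6, 9, 5, 16, 7, 2, 3] for k=0..6.
The orbit structure of x ↦ 10x mod 17: 2 orbits of sizes [16, 1].
sign(π) = (−1)^{n − #cycles} = (−1)^{17−2} = (−1)^15 = -1.
Zolotarev: (10|17) = -1, matching the cycle-count sign.

-1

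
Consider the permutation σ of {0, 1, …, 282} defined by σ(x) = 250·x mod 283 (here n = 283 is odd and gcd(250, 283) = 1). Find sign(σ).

+1

Start at x=152: 152 → 78 → 256 → 42 → 29 → 175 → 168 → … (one orbit).
Cycle lengths of π_250 on ℤ/283ℤ: [47, 47, 47, 47, 47, 47, 1]; 7 cycles in total.
283 − 7 = 276 transpositions; sign(π) = (−1)^276 = +1.
Check: (250/283) = +1 by Zolotarev.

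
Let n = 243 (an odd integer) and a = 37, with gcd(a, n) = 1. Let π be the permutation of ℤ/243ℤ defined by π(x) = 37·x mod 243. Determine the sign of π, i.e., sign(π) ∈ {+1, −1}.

Orbit of 37 under x↦37x: [37, 154, 109, 145, 19, 217, 10]… (length divides ord_243(37)).
Cycle type of π: 27×6 + 9×6 + 3×6 + 1×9; total 27 cycles.
243 − 27 = 216 transpositions; sign(π) = (−1)^216 = +1.
Via Zolotarev, sign(π_{37}) = (37|243) = +1.

+1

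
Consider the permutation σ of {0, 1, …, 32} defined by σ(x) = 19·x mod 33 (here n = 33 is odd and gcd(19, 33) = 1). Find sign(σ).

-1

Trace 1: π^k(1) = [1, 19, 31, 28, 4, 10, 25] for k=0..6.
Decompose π into cycles: lengths [10, 10, 10, 1, 1, 1] (6 cycles, including the fixed point 0).
With 6 cycles on 33 points, sign = (−1)^{33−6} = -1.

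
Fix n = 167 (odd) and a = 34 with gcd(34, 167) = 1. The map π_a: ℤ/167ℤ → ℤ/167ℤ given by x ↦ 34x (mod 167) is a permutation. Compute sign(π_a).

Orbit of 109 under x↦34x: [109, 32, 86, 85, 51, 64, 5]… (length divides ord_167(34)).
Decompose π into cycles: lengths [166, 1] (2 cycles, including the fixed point 0).
167 − 2 = 165 transpositions; sign(π) = (−1)^165 = -1.

-1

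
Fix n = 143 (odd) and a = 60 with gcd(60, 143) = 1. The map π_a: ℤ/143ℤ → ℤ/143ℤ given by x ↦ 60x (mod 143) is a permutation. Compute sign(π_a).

-1

Trace 86: π^k(86) = [86, 12, 5, 14, 125, 64, 122] for k=0..6.
π_60 has 12 disjoint cycles with lengths [20, 20, 20, 20, 20, 20, 5, 5, 4, 4, 4, 1] on {0,…,142}.
143 − 12 = 131 transpositions; sign(π) = (−1)^131 = -1.
The Jacobi symbol (60|143) = -1 (Zolotarev) agrees.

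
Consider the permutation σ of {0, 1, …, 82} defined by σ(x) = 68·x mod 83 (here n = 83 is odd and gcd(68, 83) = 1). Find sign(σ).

+1

Trace 25: π^k(25) = [25, 40, 64, 36, 41, 49, 12] for k=0..6.
Cycle type of π: 41×2 + 1; total 3 cycles.
With 3 cycles on 83 points, sign = (−1)^{83−3} = +1.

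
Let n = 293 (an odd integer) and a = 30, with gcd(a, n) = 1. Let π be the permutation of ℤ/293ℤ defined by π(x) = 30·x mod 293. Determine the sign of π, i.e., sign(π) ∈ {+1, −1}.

Trace 59: π^k(59) = [59, 12, 67, 252, 235, 18, 247] for k=0..6.
Decompose π into cycles: lengths [292, 1] (2 cycles, including the fixed point 0).
Σ(ℓ_i−1) = 293−2 = 291; sign = (−1)^291 = -1.
(30|293)_J = -1 (Zolotarev's lemma cross-check).

-1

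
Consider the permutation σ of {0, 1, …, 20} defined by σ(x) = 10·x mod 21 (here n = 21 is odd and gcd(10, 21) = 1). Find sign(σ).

Trace 13: π^k(13) = [13, 4, 19, 1, 10, 16] for k=0..5.
Decompose π into cycles: lengths [6, 6, 6, 1, 1, 1] (6 cycles, including the fixed point 0).
6 cycles on 21: each ℓ→(−1)^(ℓ−1), product (−1)^15 = -1.

-1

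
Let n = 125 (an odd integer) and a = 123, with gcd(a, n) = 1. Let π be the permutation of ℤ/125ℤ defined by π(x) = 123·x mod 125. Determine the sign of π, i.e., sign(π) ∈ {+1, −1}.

Start at x=79: 79 → 92 → 66 → 118 → 14 → 97 → 56 → … (one orbit).
The orbit structure of x ↦ 123x mod 125: 4 orbits of sizes [100, 20, 4, 1].
n − c = 125 − 4 = 121; sign = (−1)^121 = -1.

-1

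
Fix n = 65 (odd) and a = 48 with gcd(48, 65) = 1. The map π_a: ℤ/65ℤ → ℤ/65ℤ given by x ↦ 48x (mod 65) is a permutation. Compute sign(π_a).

Start at x=9: 9 → 42 → 1 → 48 → 29 → 27 → 61 → … (one orbit).
Decompose π into cycles: lengths [12, 12, 12, 12, 4, 3, 3, 3, 3, 1] (10 cycles, including the fixed point 0).
65 − 10 = 55 transpositions; sign(π) = (−1)^55 = -1.

-1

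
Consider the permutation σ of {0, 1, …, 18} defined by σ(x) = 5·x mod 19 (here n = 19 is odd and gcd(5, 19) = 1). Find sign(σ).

Start at x=9: 9 → 7 → 16 → 4 → 1 → 5 → 6 → … (one orbit).
π_5 has 3 disjoint cycles with lengths [9, 9, 1] on {0,…,18}.
3 cycles on 19: each ℓ→(−1)^(ℓ−1), product (−1)^16 = +1.

+1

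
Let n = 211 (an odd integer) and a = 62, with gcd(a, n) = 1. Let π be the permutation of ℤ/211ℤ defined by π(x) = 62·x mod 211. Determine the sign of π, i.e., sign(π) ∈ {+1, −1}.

Orbit of 19 under x↦62x: [19, 123, 30, 172, 114, 105, 180]… (length divides ord_211(62)).
Cycle lengths of π_62 on ℤ/211ℤ: [105, 105, 1]; 3 cycles in total.
n − c = 211 − 3 = 208; sign = (−1)^208 = +1.

+1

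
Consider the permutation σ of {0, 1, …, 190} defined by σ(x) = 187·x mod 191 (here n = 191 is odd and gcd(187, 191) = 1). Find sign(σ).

Start at x=85: 85 → 42 → 23 → 99 → 177 → 56 → 158 → … (one orbit).
π_187 has 2 disjoint cycles with lengths [190, 1] on {0,…,190}.
sign(π) = (−1)^{n − #cycles} = (−1)^{191−2} = (−1)^189 = -1.
The Jacobi symbol (187|191) = -1 (Zolotarev) agrees.

-1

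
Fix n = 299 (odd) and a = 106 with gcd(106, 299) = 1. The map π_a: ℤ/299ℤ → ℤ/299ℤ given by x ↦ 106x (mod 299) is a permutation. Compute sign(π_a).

+1

Orbit of 136 under x↦106x: [136, 64, 206, 9, 57, 62, 293]… (length divides ord_299(106)).
Cycle lengths of π_106 on ℤ/299ℤ: [132, 132, 22, 12, 1]; 5 cycles in total.
5 cycles on 299: each ℓ→(−1)^(ℓ−1), product (−1)^294 = +1.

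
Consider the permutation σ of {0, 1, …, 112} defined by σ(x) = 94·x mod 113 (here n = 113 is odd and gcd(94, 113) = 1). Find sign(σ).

-1

Start at x=45: 45 → 49 → 86 → 61 → 84 → 99 → 40 → … (one orbit).
π_94 has 2 disjoint cycles with lengths [112, 1] on {0,…,112}.
n − c = 113 − 2 = 111; sign = (−1)^111 = -1.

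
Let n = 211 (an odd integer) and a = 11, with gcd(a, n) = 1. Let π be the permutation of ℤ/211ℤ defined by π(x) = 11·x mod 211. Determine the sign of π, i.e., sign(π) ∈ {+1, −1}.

+1

Trace 109: π^k(109) = [109, 144, 107, 122, 76, 203, 123] for k=0..6.
π_11 has 7 disjoint cycles with lengths [35, 35, 35, 35, 35, 35, 1] on {0,…,210}.
Σ(ℓ_i−1) = 211−7 = 204; sign = (−1)^204 = +1.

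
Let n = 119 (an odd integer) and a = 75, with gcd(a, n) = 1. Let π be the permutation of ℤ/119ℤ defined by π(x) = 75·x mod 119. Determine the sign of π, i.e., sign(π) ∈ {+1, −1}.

Trace 3: π^k(3) = [3, 106, 96, 60, 97, 16, 10] for k=0..6.
Cycle lengths of π_75 on ℤ/119ℤ: [48, 48, 16, 6, 1]; 5 cycles in total.
5 cycles on 119: each ℓ→(−1)^(ℓ−1), product (−1)^114 = +1.
Zolotarev: (75|119) = +1, matching the cycle-count sign.

+1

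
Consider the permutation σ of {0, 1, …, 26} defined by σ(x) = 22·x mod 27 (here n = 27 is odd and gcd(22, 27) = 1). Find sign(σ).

Start at x=1: 1 → 22 → 25 → 10 → 4 → 7 → 19 → … (one orbit).
Cycle lengths of π_22 on ℤ/27ℤ: [9, 9, 3, 3, 1, 1, 1]; 7 cycles in total.
sign(π) = (−1)^{n − #cycles} = (−1)^{27−7} = (−1)^20 = +1.
(22|27)_J = +1 (Zolotarev's lemma cross-check).

+1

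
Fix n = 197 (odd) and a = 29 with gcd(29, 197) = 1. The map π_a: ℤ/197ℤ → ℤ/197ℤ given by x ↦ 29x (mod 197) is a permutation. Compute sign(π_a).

+1

Orbit of 85 under x↦29x: [85, 101, 171, 34, 1, 29, 53]… (length divides ord_197(29)).
π_29 has 5 disjoint cycles with lengths [49, 49, 49, 49, 1] on {0,…,196}.
With 5 cycles on 197 points, sign = (−1)^{197−5} = +1.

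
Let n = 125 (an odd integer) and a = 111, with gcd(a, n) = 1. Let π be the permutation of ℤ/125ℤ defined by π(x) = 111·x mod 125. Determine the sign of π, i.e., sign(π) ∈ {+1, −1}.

Trace 66: π^k(66) = [66, 76, 61, 21, 81, 116, 1] for k=0..6.
Decompose π into cycles: lengths [25, 25, 25, 25, 5, 5, 5, 5, 1, 1, 1, 1, 1] (13 cycles, including the fixed point 0).
n − c = 125 − 13 = 112; sign = (−1)^112 = +1.
Check: (111/125) = +1 by Zolotarev.

+1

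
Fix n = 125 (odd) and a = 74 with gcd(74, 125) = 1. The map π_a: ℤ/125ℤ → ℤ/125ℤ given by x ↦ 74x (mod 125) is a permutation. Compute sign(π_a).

+1

Orbit of 74 under x↦74x: [74, 101, 99, 76, 124, 51, 24]… (length divides ord_125(74)).
Decompose π into cycles: lengths [10, 10, 10, 10, 10, 10, 10, 10, 10, 10, 2, 2, 2, 2, 2, 2, 2, 2, 2, 2, 2, 2, 1] (23 cycles, including the fixed point 0).
125 − 23 = 102 transpositions; sign(π) = (−1)^102 = +1.
The Jacobi symbol (74|125) = +1 (Zolotarev) agrees.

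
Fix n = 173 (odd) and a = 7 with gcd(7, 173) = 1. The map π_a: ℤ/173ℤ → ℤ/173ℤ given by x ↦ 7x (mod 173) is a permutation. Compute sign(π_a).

Start at x=54: 54 → 32 → 51 → 11 → 77 → 20 → 140 → … (one orbit).
The orbit structure of x ↦ 7x mod 173: 2 orbits of sizes [172, 1].
sign(π) = (−1)^{n − #cycles} = (−1)^{173−2} = (−1)^171 = -1.

-1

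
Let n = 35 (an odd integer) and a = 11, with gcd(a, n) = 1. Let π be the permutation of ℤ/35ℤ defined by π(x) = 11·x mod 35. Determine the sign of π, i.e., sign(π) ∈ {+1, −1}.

+1

Trace 11: π^k(11) = [11, 16, 1] for k=0..2.
π_11 has 15 disjoint cycles with lengths [3, 3, 3, 3, 3, 3, 3, 3, 3, 3, 1, 1, 1, 1, 1] on {0,…,34}.
Σ(ℓ_i−1) = 35−15 = 20; sign = (−1)^20 = +1.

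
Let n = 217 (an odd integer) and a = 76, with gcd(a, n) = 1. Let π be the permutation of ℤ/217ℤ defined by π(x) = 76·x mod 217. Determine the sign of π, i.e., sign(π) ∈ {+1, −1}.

-1

Start at x=111: 111 → 190 → 118 → 71 → 188 → 183 → 20 → … (one orbit).
12 cycles of lengths [30, 30, 30, 30, 30, 30, 15, 15, 2, 2, 2, 1].
217 − 12 = 205 transpositions; sign(π) = (−1)^205 = -1.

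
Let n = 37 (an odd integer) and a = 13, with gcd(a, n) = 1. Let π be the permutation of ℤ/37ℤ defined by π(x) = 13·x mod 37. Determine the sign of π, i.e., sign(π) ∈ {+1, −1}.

Trace 4: π^k(4) = [4, 15, 10, 19, 25, 29, 7] for k=0..6.
Decompose π into cycles: lengths [36, 1] (2 cycles, including the fixed point 0).
sign(π) = (−1)^{n − #cycles} = (−1)^{37−2} = (−1)^35 = -1.
Check: (13/37) = -1 by Zolotarev.

-1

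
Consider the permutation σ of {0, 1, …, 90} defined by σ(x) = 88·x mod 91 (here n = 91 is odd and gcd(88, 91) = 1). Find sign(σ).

+1

Orbit of 88 under x↦88x: [88, 9, 64, 81, 30, 1]… (length divides ord_91(88)).
Cycle lengths of π_88 on ℤ/91ℤ: [6, 6, 6, 6, 6, 6, 6, 6, 6, 6, 6, 6, 6, 6, 3, 3, 1]; 17 cycles in total.
With 17 cycles on 91 points, sign = (−1)^{91−17} = +1.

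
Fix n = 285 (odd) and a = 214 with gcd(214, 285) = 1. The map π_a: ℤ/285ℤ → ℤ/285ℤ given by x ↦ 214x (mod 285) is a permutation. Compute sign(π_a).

+1

Orbit of 244 under x↦214x: [244, 61, 229, 271, 139, 106, 169]… (length divides ord_285(214)).
Decompose π into cycles: lengths [18, 18, 18, 18, 18, 18, 18, 18, 18, 18, 18, 18, 9, 9, 9, 9, 9, 9, 2, 2, 2, 2, 2, 2, 1, 1, 1] (27 cycles, including the fixed point 0).
sign(π) = (−1)^{n − #cycles} = (−1)^{285−27} = (−1)^258 = +1.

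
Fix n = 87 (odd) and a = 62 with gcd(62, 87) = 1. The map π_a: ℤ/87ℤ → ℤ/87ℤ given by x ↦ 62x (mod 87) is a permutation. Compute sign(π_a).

-1

Start at x=5: 5 → 49 → 80 → 1 → 62 → 16 → 35 → … (one orbit).
Cycle lengths of π_62 on ℤ/87ℤ: [14, 14, 14, 14, 14, 14, 2, 1]; 8 cycles in total.
With 8 cycles on 87 points, sign = (−1)^{87−8} = -1.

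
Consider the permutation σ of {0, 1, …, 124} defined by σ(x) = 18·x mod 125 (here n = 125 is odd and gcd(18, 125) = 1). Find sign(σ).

Orbit of 124 under x↦18x: [124, 107, 51, 43, 24, 57, 26]… (length divides ord_125(18)).
Decompose π into cycles: lengths [20, 20, 20, 20, 20, 4, 4, 4, 4, 4, 4, 1] (12 cycles, including the fixed point 0).
n − c = 125 − 12 = 113; sign = (−1)^113 = -1.
Zolotarev: (18|125) = -1, matching the cycle-count sign.

-1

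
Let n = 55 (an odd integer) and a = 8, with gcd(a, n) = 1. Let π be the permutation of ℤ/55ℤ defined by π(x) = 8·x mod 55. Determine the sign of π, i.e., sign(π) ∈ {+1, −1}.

Start at x=16: 16 → 18 → 34 → 52 → 31 → 28 → 4 → … (one orbit).
The orbit structure of x ↦ 8x mod 55: 5 orbits of sizes [20, 20, 10, 4, 1].
5 cycles on 55: each ℓ→(−1)^(ℓ−1), product (−1)^50 = +1.
Check: (8/55) = +1 by Zolotarev.

+1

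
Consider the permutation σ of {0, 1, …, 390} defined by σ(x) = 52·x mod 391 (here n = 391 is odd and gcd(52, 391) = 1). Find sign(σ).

Start at x=307: 307 → 324 → 35 → 256 → 18 → 154 → 188 → … (one orbit).
The orbit structure of x ↦ 52x mod 391: 51 orbits of sizes [11, 11, 11, 11, 11, 11, 11, 11, 11, 11, 11, 11, 11, 11, 11, 11, 11, 11, 11, 11, 11, 11, 11, 11, 11, 11, 11, 11, 11, 11, 11, 11, 11, 11, 1, 1, 1, 1, 1, 1, 1, 1, 1, 1, 1, 1, 1, 1, 1, 1, 1].
51 cycles on 391: each ℓ→(−1)^(ℓ−1), product (−1)^340 = +1.

+1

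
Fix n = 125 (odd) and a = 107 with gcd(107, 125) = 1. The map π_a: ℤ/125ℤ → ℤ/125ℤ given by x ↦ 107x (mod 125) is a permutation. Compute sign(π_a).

-1

Orbit of 101 under x↦107x: [101, 57, 99, 93, 76, 7, 124]… (length divides ord_125(107)).
Decompose π into cycles: lengths [20, 20, 20, 20, 20, 4, 4, 4, 4, 4, 4, 1] (12 cycles, including the fixed point 0).
125 − 12 = 113 transpositions; sign(π) = (−1)^113 = -1.
The Jacobi symbol (107|125) = -1 (Zolotarev) agrees.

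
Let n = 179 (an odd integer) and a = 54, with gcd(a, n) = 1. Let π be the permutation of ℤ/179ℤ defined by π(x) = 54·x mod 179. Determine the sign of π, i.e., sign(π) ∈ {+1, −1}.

-1

Trace 127: π^k(127) = [127, 56, 160, 48, 86, 169, 176] for k=0..6.
Cycle type of π: 178 + 1; total 2 cycles.
2 cycles on 179: each ℓ→(−1)^(ℓ−1), product (−1)^177 = -1.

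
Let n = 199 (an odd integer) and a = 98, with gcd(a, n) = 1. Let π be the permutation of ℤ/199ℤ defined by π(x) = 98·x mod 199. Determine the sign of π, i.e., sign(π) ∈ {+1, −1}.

+1

Start at x=25: 25 → 62 → 106 → 40 → 139 → 90 → 64 → … (one orbit).
Decompose π into cycles: lengths [33, 33, 33, 33, 33, 33, 1] (7 cycles, including the fixed point 0).
199 − 7 = 192 transpositions; sign(π) = (−1)^192 = +1.
Zolotarev: (98|199) = +1, matching the cycle-count sign.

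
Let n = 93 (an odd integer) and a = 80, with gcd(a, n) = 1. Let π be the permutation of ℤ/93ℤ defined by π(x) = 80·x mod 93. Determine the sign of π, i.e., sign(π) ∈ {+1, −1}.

Trace 70: π^k(70) = [70, 20, 19, 32, 49, 14, 4] for k=0..6.
Cycle type of π: 30×2 + 15×2 + 2 + 1; total 6 cycles.
With 6 cycles on 93 points, sign = (−1)^{93−6} = -1.
(80|93)_J = -1 (Zolotarev's lemma cross-check).

-1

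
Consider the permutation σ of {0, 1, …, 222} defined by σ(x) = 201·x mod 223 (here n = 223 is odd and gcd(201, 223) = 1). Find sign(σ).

+1

Trace 15: π^k(15) = [15, 116, 124, 171, 29, 31, 210] for k=0..6.
Decompose π into cycles: lengths [111, 111, 1] (3 cycles, including the fixed point 0).
Σ(ℓ_i−1) = 223−3 = 220; sign = (−1)^220 = +1.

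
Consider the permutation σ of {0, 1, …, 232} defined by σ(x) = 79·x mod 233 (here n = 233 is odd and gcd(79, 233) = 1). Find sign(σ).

-1

Start at x=87: 87 → 116 → 77 → 25 → 111 → 148 → 42 → … (one orbit).
Cycle type of π: 232 + 1; total 2 cycles.
Σ(ℓ_i−1) = 233−2 = 231; sign = (−1)^231 = -1.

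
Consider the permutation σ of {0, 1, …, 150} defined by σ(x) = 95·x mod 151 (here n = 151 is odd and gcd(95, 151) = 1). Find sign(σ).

Start at x=9: 9 → 100 → 138 → 124 → 2 → 39 → 81 → … (one orbit).
3 cycles of lengths [75, 75, 1].
sign(π) = (−1)^{n − #cycles} = (−1)^{151−3} = (−1)^148 = +1.
Check: (95/151) = +1 by Zolotarev.

+1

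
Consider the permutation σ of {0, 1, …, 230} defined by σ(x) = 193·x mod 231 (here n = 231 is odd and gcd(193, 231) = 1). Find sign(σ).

-1

Orbit of 79 under x↦193x: [79, 1, 193, 58, 106, 130, 142]… (length divides ord_231(193)).
Decompose π into cycles: lengths [30, 30, 30, 30, 30, 30, 10, 10, 10, 3, 3, 3, 3, 3, 3, 1, 1, 1] (18 cycles, including the fixed point 0).
sign(π) = (−1)^{n − #cycles} = (−1)^{231−18} = (−1)^213 = -1.
Zolotarev: (193|231) = -1, matching the cycle-count sign.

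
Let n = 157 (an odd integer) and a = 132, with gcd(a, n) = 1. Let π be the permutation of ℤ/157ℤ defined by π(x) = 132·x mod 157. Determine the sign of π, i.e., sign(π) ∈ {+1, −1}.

Trace 14: π^k(14) = [14, 121, 115, 108, 126, 147, 93] for k=0..6.
Cycle lengths of π_132 on ℤ/157ℤ: [39, 39, 39, 39, 1]; 5 cycles in total.
Σ(ℓ_i−1) = 157−5 = 152; sign = (−1)^152 = +1.
The Jacobi symbol (132|157) = +1 (Zolotarev) agrees.

+1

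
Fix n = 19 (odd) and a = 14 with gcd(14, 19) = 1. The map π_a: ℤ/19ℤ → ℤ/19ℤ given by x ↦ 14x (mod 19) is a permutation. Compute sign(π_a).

Trace 2: π^k(2) = [2, 9, 12, 16, 15, 1, 14] for k=0..6.
2 cycles of lengths [18, 1].
With 2 cycles on 19 points, sign = (−1)^{19−2} = -1.
Zolotarev: (14|19) = -1, matching the cycle-count sign.

-1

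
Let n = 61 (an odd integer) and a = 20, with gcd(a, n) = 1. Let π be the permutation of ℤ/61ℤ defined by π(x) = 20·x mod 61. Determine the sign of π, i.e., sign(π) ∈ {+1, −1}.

Orbit of 9 under x↦20x: [9, 58, 1, 20, 34]… (length divides ord_61(20)).
Cycle lengths of π_20 on ℤ/61ℤ: [5, 5, 5, 5, 5, 5, 5, 5, 5, 5, 5, 5, 1]; 13 cycles in total.
n − c = 61 − 13 = 48; sign = (−1)^48 = +1.

+1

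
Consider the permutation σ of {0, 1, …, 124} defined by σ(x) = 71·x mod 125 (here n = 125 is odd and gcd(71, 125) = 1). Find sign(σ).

Orbit of 81 under x↦71x: [81, 1, 71, 41, 36, 56, 101]… (length divides ord_125(71)).
The orbit structure of x ↦ 71x mod 125: 13 orbits of sizes [25, 25, 25, 25, 5, 5, 5, 5, 1, 1, 1, 1, 1].
Σ(ℓ_i−1) = 125−13 = 112; sign = (−1)^112 = +1.
Zolotarev: (71|125) = +1, matching the cycle-count sign.

+1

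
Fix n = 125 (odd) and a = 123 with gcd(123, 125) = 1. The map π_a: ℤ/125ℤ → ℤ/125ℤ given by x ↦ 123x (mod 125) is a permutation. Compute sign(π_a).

-1

Start at x=7: 7 → 111 → 28 → 69 → 112 → 26 → 73 → … (one orbit).
Cycle lengths of π_123 on ℤ/125ℤ: [100, 20, 4, 1]; 4 cycles in total.
Σ(ℓ_i−1) = 125−4 = 121; sign = (−1)^121 = -1.
Check: (123/125) = -1 by Zolotarev.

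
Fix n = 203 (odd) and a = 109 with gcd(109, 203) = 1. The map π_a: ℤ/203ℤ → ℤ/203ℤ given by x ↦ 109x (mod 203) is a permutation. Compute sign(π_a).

+1

Orbit of 165 under x↦109x: [165, 121, 197, 158, 170, 57, 123]… (length divides ord_203(109)).
Cycle type of π: 42×4 + 14×2 + 3×2 + 1; total 9 cycles.
sign(π) = (−1)^{n − #cycles} = (−1)^{203−9} = (−1)^194 = +1.
(109|203)_J = +1 (Zolotarev's lemma cross-check).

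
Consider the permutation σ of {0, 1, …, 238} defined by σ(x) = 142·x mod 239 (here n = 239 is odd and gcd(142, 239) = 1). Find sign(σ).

+1

Trace 197: π^k(197) = [197, 11, 128, 12, 31, 100, 99] for k=0..6.
The orbit structure of x ↦ 142x mod 239: 3 orbits of sizes [119, 119, 1].
Σ(ℓ_i−1) = 239−3 = 236; sign = (−1)^236 = +1.
(142|239)_J = +1 (Zolotarev's lemma cross-check).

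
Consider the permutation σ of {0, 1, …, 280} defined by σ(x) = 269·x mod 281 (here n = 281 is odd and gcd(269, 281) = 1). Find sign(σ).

-1

Orbit of 181 under x↦269x: [181, 76, 212, 266, 180, 88, 68]… (length divides ord_281(269)).
Cycle type of π: 280 + 1; total 2 cycles.
Σ(ℓ_i−1) = 281−2 = 279; sign = (−1)^279 = -1.
Via Zolotarev, sign(π_{269}) = (269|281) = -1.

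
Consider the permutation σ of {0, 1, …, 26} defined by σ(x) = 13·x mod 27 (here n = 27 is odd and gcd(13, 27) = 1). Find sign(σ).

Orbit of 16 under x↦13x: [16, 19, 4, 25, 1, 13, 7]… (length divides ord_27(13)).
7 cycles of lengths [9, 9, 3, 3, 1, 1, 1].
27 − 7 = 20 transpositions; sign(π) = (−1)^20 = +1.
Check: (13/27) = +1 by Zolotarev.

+1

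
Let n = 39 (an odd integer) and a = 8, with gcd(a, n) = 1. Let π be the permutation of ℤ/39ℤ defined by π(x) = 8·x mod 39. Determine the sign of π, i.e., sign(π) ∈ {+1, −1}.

Start at x=8: 8 → 25 → 5 → 1 → 8 (one orbit).
Cycle type of π: 4×9 + 2 + 1; total 11 cycles.
Σ(ℓ_i−1) = 39−11 = 28; sign = (−1)^28 = +1.
Zolotarev: (8|39) = +1, matching the cycle-count sign.

+1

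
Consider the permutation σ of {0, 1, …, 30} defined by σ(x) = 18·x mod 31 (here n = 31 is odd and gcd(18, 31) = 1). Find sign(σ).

Start at x=18: 18 → 14 → 4 → 10 → 25 → 16 → 9 → … (one orbit).
The orbit structure of x ↦ 18x mod 31: 3 orbits of sizes [15, 15, 1].
n − c = 31 − 3 = 28; sign = (−1)^28 = +1.
Zolotarev: (18|31) = +1, matching the cycle-count sign.

+1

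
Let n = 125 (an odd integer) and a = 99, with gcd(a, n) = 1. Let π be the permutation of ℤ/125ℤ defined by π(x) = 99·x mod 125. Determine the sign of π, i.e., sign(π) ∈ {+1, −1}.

Start at x=51: 51 → 49 → 101 → 124 → 26 → 74 → 76 → … (one orbit).
Cycle lengths of π_99 on ℤ/125ℤ: [10, 10, 10, 10, 10, 10, 10, 10, 10, 10, 2, 2, 2, 2, 2, 2, 2, 2, 2, 2, 2, 2, 1]; 23 cycles in total.
23 cycles on 125: each ℓ→(−1)^(ℓ−1), product (−1)^102 = +1.
Zolotarev: (99|125) = +1, matching the cycle-count sign.

+1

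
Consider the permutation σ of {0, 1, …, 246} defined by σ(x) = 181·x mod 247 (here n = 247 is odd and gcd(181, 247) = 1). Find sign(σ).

Orbit of 118 under x↦181x: [118, 116, 1, 181, 157, 12, 196]… (length divides ord_247(181)).
The orbit structure of x ↦ 181x mod 247: 20 orbits of sizes [18, 18, 18, 18, 18, 18, 18, 18, 18, 18, 18, 18, 18, 2, 2, 2, 2, 2, 2, 1].
sign(π) = (−1)^{n − #cycles} = (−1)^{247−20} = (−1)^227 = -1.
Via Zolotarev, sign(π_{181}) = (181|247) = -1.

-1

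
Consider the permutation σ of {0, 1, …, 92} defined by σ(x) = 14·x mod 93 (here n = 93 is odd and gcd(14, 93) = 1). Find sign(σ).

-1

Trace 38: π^k(38) = [38, 67, 8, 19, 80, 4, 56] for k=0..6.
Cycle lengths of π_14 on ℤ/93ℤ: [30, 30, 15, 15, 2, 1]; 6 cycles in total.
sign(π) = (−1)^{n − #cycles} = (−1)^{93−6} = (−1)^87 = -1.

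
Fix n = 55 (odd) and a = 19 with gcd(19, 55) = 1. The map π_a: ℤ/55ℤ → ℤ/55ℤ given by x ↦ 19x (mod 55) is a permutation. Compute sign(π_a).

Start at x=16: 16 → 29 → 1 → 19 → 31 → 39 → 26 → … (one orbit).
Decompose π into cycles: lengths [10, 10, 10, 10, 10, 2, 2, 1] (8 cycles, including the fixed point 0).
55 − 8 = 47 transpositions; sign(π) = (−1)^47 = -1.

-1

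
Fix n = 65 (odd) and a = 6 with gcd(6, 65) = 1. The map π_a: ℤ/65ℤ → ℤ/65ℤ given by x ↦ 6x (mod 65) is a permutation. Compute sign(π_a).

-1

Orbit of 1 under x↦6x: [1, 6, 36, 21, 61, 41, 51]… (length divides ord_65(6)).
π_6 has 10 disjoint cycles with lengths [12, 12, 12, 12, 12, 1, 1, 1, 1, 1] on {0,…,64}.
n − c = 65 − 10 = 55; sign = (−1)^55 = -1.
Zolotarev: (6|65) = -1, matching the cycle-count sign.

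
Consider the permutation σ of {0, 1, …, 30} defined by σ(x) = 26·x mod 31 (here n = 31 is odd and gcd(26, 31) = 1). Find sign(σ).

-1

Trace 1: π^k(1) = [1, 26, 25, 30, 5, 6] for k=0..5.
Cycle type of π: 6×5 + 1; total 6 cycles.
sign(π) = (−1)^{n − #cycles} = (−1)^{31−6} = (−1)^25 = -1.
(26|31)_J = -1 (Zolotarev's lemma cross-check).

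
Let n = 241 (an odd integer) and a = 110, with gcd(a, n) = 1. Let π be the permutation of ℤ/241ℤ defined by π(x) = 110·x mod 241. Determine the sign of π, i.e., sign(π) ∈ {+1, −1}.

Trace 71: π^k(71) = [71, 98, 176, 80, 124, 144, 175] for k=0..6.
2 cycles of lengths [240, 1].
With 2 cycles on 241 points, sign = (−1)^{241−2} = -1.
(110|241)_J = -1 (Zolotarev's lemma cross-check).

-1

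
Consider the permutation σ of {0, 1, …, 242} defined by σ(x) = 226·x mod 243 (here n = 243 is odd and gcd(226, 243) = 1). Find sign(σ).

Start at x=217: 217 → 199 → 19 → 163 → 145 → 208 → 109 → … (one orbit).
Decompose π into cycles: lengths [27, 27, 27, 27, 27, 27, 9, 9, 9, 9, 9, 9, 3, 3, 3, 3, 3, 3, 1, 1, 1, 1, 1, 1, 1, 1, 1] (27 cycles, including the fixed point 0).
27 cycles on 243: each ℓ→(−1)^(ℓ−1), product (−1)^216 = +1.

+1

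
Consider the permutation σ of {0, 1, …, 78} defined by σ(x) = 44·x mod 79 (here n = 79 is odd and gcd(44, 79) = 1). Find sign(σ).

Start at x=46: 46 → 49 → 23 → 64 → 51 → 32 → 65 → … (one orbit).
3 cycles of lengths [39, 39, 1].
n − c = 79 − 3 = 76; sign = (−1)^76 = +1.
(44|79)_J = +1 (Zolotarev's lemma cross-check).

+1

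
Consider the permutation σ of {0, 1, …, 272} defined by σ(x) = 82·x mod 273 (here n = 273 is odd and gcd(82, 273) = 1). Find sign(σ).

Trace 82: π^k(82) = [82, 172, 181, 100, 10, 1] for k=0..5.
48 cycles of lengths [6, 6, 6, 6, 6, 6, 6, 6, 6, 6, 6, 6, 6, 6, 6, 6, 6, 6, 6, 6, 6, 6, 6, 6, 6, 6, 6, 6, 6, 6, 6, 6, 6, 6, 6, 6, 6, 6, 6, 6, 6, 6, 6, 6, 6, 1, 1, 1].
273 − 48 = 225 transpositions; sign(π) = (−1)^225 = -1.
The Jacobi symbol (82|273) = -1 (Zolotarev) agrees.

-1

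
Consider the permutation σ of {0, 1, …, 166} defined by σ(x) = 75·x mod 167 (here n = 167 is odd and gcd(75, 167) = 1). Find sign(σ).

+1

Orbit of 7 under x↦75x: [7, 24, 130, 64, 124, 115, 108]… (length divides ord_167(75)).
Cycle lengths of π_75 on ℤ/167ℤ: [83, 83, 1]; 3 cycles in total.
167 − 3 = 164 transpositions; sign(π) = (−1)^164 = +1.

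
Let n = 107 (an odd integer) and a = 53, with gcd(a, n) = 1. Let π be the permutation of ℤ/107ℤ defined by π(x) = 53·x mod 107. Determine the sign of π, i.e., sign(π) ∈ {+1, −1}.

Start at x=36: 36 → 89 → 9 → 49 → 29 → 39 → 34 → … (one orbit).
Cycle type of π: 53×2 + 1; total 3 cycles.
Σ(ℓ_i−1) = 107−3 = 104; sign = (−1)^104 = +1.

+1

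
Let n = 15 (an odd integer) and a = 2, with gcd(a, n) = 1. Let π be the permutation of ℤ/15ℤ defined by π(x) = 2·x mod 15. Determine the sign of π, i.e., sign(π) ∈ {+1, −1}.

+1

Orbit of 1 under x↦2x: [1, 2, 4, 8]… (length divides ord_15(2)).
5 cycles of lengths [4, 4, 4, 2, 1].
n − c = 15 − 5 = 10; sign = (−1)^10 = +1.
Zolotarev: (2|15) = +1, matching the cycle-count sign.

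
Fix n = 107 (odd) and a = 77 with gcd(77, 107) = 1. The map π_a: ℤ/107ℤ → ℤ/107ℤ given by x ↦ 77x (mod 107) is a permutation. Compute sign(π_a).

Trace 70: π^k(70) = [70, 40, 84, 48, 58, 79, 91] for k=0..6.
Cycle type of π: 106 + 1; total 2 cycles.
2 cycles on 107: each ℓ→(−1)^(ℓ−1), product (−1)^105 = -1.
Zolotarev: (77|107) = -1, matching the cycle-count sign.

-1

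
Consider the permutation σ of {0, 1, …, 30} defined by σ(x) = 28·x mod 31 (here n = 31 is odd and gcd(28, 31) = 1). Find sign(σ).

Start at x=20: 20 → 2 → 25 → 18 → 8 → 7 → 10 → … (one orbit).
Cycle type of π: 15×2 + 1; total 3 cycles.
Σ(ℓ_i−1) = 31−3 = 28; sign = (−1)^28 = +1.
Zolotarev: (28|31) = +1, matching the cycle-count sign.

+1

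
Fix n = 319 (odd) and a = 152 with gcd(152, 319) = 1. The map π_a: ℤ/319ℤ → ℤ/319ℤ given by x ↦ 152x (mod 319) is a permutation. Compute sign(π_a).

+1

Orbit of 141 under x↦152x: [141, 59, 36, 49, 111, 284, 103]… (length divides ord_319(152)).
15 cycles of lengths [35, 35, 35, 35, 35, 35, 35, 35, 7, 7, 7, 7, 5, 5, 1].
Σ(ℓ_i−1) = 319−15 = 304; sign = (−1)^304 = +1.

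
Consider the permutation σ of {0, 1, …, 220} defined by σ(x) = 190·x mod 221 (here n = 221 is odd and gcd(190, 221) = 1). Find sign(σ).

+1

Orbit of 57 under x↦190x: [57, 1, 190, 77, 44, 183, 73]… (length divides ord_221(190)).
Cycle type of π: 16×13 + 4×3 + 1; total 17 cycles.
n − c = 221 − 17 = 204; sign = (−1)^204 = +1.
(190|221)_J = +1 (Zolotarev's lemma cross-check).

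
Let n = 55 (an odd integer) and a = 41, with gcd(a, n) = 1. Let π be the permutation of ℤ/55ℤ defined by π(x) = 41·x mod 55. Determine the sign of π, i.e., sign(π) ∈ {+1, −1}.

-1

Orbit of 41 under x↦41x: [41, 31, 6, 26, 21, 36, 46]… (length divides ord_55(41)).
Cycle type of π: 10×5 + 1×5; total 10 cycles.
n − c = 55 − 10 = 45; sign = (−1)^45 = -1.
(41|55)_J = -1 (Zolotarev's lemma cross-check).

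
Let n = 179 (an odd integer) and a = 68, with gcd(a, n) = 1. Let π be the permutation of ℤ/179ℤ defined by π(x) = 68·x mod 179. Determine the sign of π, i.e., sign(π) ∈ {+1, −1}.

+1

Start at x=67: 67 → 81 → 138 → 76 → 156 → 47 → 153 → … (one orbit).
The orbit structure of x ↦ 68x mod 179: 3 orbits of sizes [89, 89, 1].
With 3 cycles on 179 points, sign = (−1)^{179−3} = +1.
Check: (68/179) = +1 by Zolotarev.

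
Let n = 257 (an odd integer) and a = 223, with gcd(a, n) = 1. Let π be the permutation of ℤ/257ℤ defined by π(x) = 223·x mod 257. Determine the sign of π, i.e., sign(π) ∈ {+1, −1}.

Start at x=197: 197 → 241 → 30 → 8 → 242 → 253 → 136 → … (one orbit).
Decompose π into cycles: lengths [32, 32, 32, 32, 32, 32, 32, 32, 1] (9 cycles, including the fixed point 0).
9 cycles on 257: each ℓ→(−1)^(ℓ−1), product (−1)^248 = +1.
(223|257)_J = +1 (Zolotarev's lemma cross-check).

+1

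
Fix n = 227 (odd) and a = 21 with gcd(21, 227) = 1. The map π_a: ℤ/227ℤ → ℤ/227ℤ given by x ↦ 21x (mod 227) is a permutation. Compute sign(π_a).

Trace 166: π^k(166) = [166, 81, 112, 82, 133, 69, 87] for k=0..6.
Cycle type of π: 113×2 + 1; total 3 cycles.
Σ(ℓ_i−1) = 227−3 = 224; sign = (−1)^224 = +1.
Via Zolotarev, sign(π_{21}) = (21|227) = +1.

+1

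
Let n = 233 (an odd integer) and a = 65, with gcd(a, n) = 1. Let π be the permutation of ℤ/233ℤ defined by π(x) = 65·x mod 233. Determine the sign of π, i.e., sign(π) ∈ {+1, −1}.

Start at x=221: 221 → 152 → 94 → 52 → 118 → 214 → 163 → … (one orbit).
Cycle type of π: 232 + 1; total 2 cycles.
sign(π) = (−1)^{n − #cycles} = (−1)^{233−2} = (−1)^231 = -1.

-1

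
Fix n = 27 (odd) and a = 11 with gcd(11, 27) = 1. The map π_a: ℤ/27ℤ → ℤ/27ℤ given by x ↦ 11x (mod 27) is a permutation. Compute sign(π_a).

-1

Trace 5: π^k(5) = [5, 1, 11, 13, 8, 7, 23] for k=0..6.
Cycle lengths of π_11 on ℤ/27ℤ: [18, 6, 2, 1]; 4 cycles in total.
Σ(ℓ_i−1) = 27−4 = 23; sign = (−1)^23 = -1.
(11|27)_J = -1 (Zolotarev's lemma cross-check).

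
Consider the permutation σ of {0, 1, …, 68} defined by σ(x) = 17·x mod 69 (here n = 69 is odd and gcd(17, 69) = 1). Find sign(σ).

+1

Trace 4: π^k(4) = [4, 68, 52, 56, 55, 38, 25] for k=0..6.
π_17 has 5 disjoint cycles with lengths [22, 22, 22, 2, 1] on {0,…,68}.
With 5 cycles on 69 points, sign = (−1)^{69−5} = +1.
The Jacobi symbol (17|69) = +1 (Zolotarev) agrees.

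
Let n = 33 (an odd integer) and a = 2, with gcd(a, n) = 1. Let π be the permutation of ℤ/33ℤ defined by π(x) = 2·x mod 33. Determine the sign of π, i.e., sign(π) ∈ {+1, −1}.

+1

Orbit of 4 under x↦2x: [4, 8, 16, 32, 31, 29, 25]… (length divides ord_33(2)).
π_2 has 5 disjoint cycles with lengths [10, 10, 10, 2, 1] on {0,…,32}.
Σ(ℓ_i−1) = 33−5 = 28; sign = (−1)^28 = +1.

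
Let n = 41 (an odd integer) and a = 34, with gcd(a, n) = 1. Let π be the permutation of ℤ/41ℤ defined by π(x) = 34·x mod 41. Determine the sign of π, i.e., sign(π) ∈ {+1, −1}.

Orbit of 11 under x↦34x: [11, 5, 6, 40, 7, 33, 15]… (length divides ord_41(34)).
π_34 has 2 disjoint cycles with lengths [40, 1] on {0,…,40}.
With 2 cycles on 41 points, sign = (−1)^{41−2} = -1.
Via Zolotarev, sign(π_{34}) = (34|41) = -1.

-1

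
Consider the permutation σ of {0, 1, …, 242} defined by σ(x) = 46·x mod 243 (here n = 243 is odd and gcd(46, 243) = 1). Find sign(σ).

Start at x=208: 208 → 91 → 55 → 100 → 226 → 190 → 235 → … (one orbit).
Cycle type of π: 27×6 + 9×6 + 3×6 + 1×9; total 27 cycles.
sign(π) = (−1)^{n − #cycles} = (−1)^{243−27} = (−1)^216 = +1.
The Jacobi symbol (46|243) = +1 (Zolotarev) agrees.

+1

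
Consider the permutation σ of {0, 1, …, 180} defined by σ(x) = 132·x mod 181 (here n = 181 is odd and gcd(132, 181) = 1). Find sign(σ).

+1

Trace 48: π^k(48) = [48, 1, 132] for k=0..2.
61 cycles of lengths [3, 3, 3, 3, 3, 3, 3, 3, 3, 3, 3, 3, 3, 3, 3, 3, 3, 3, 3, 3, 3, 3, 3, 3, 3, 3, 3, 3, 3, 3, 3, 3, 3, 3, 3, 3, 3, 3, 3, 3, 3, 3, 3, 3, 3, 3, 3, 3, 3, 3, 3, 3, 3, 3, 3, 3, 3, 3, 3, 3, 1].
sign(π) = (−1)^{n − #cycles} = (−1)^{181−61} = (−1)^120 = +1.
(132|181)_J = +1 (Zolotarev's lemma cross-check).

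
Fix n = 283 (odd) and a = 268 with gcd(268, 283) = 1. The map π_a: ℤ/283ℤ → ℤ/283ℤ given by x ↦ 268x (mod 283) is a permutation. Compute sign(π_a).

-1

Orbit of 149 under x↦268x: [149, 29, 131, 16, 43, 204, 53]… (length divides ord_283(268)).
π_268 has 4 disjoint cycles with lengths [94, 94, 94, 1] on {0,…,282}.
sign(π) = (−1)^{n − #cycles} = (−1)^{283−4} = (−1)^279 = -1.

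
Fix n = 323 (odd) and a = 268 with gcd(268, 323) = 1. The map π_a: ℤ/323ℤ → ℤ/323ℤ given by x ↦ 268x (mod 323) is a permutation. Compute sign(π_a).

Orbit of 268 under x↦268x: [268, 118, 293, 35, 13, 254, 242]… (length divides ord_323(268)).
Cycle type of π: 36×8 + 18 + 4×4 + 1; total 14 cycles.
n − c = 323 − 14 = 309; sign = (−1)^309 = -1.
Check: (268/323) = -1 by Zolotarev.

-1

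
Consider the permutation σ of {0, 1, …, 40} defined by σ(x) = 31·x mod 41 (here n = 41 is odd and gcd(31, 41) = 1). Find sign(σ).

Start at x=1: 1 → 31 → 18 → 25 → 37 → 40 → 10 → … (one orbit).
Decompose π into cycles: lengths [10, 10, 10, 10, 1] (5 cycles, including the fixed point 0).
n − c = 41 − 5 = 36; sign = (−1)^36 = +1.
The Jacobi symbol (31|41) = +1 (Zolotarev) agrees.

+1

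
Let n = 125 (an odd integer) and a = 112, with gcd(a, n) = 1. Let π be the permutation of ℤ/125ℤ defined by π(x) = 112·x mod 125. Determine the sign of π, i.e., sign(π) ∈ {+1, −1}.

Orbit of 98 under x↦112x: [98, 101, 62, 69, 103, 36, 32]… (length divides ord_125(112)).
π_112 has 4 disjoint cycles with lengths [100, 20, 4, 1] on {0,…,124}.
n − c = 125 − 4 = 121; sign = (−1)^121 = -1.

-1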